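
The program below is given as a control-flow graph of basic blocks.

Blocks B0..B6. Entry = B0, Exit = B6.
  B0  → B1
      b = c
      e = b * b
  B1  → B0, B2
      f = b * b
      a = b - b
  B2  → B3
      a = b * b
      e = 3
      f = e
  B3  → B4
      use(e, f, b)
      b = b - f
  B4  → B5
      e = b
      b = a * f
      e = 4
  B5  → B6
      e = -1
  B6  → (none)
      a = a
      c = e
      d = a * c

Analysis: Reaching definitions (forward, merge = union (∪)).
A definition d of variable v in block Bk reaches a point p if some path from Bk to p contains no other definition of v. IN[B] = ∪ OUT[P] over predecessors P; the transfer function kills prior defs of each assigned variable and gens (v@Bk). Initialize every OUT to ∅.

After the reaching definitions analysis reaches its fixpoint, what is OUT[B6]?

Answer: {a@B6, b@B4, c@B6, d@B6, e@B5, f@B2}

Working:
Per-block solution:
  B0:  IN={a@B1, b@B0, e@B0, f@B1}  OUT={a@B1, b@B0, e@B0, f@B1}
  B1:  IN={a@B1, b@B0, e@B0, f@B1}  OUT={a@B1, b@B0, e@B0, f@B1}
  B2:  IN={a@B1, b@B0, e@B0, f@B1}  OUT={a@B2, b@B0, e@B2, f@B2}
  B3:  IN={a@B2, b@B0, e@B2, f@B2}  OUT={a@B2, b@B3, e@B2, f@B2}
  B4:  IN={a@B2, b@B3, e@B2, f@B2}  OUT={a@B2, b@B4, e@B4, f@B2}
  B5:  IN={a@B2, b@B4, e@B4, f@B2}  OUT={a@B2, b@B4, e@B5, f@B2}
  B6:  IN={a@B2, b@B4, e@B5, f@B2}  OUT={a@B6, b@B4, c@B6, d@B6, e@B5, f@B2}

Merge at B6: IN[B6] = OUT[B5] = {a@B2, b@B4, e@B5, f@B2}
Applying B6's transfer function to that IN value gives OUT[B6] (row B6 above).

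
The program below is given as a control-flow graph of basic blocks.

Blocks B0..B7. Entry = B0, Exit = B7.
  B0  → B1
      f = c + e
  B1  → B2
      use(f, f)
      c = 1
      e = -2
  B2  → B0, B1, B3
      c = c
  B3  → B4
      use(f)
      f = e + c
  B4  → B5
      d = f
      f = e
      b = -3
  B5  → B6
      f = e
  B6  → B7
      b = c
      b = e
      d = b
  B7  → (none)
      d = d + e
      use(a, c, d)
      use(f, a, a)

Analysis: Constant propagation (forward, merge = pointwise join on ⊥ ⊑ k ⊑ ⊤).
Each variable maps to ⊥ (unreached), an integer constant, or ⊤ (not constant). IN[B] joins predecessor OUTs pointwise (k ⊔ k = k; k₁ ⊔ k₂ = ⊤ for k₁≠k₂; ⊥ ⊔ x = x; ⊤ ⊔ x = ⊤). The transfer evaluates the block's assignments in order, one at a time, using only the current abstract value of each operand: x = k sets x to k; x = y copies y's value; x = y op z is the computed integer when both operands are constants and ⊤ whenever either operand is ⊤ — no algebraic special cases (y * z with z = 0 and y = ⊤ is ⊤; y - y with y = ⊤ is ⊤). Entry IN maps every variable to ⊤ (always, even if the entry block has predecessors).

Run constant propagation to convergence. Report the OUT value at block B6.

Answer: {a: ⊤, b: -2, c: 1, d: -2, e: -2, f: -2}

Derivation:
Fixpoint table:
  B0:  IN=(all ⊤)  OUT=(all ⊤)
  B1:  IN=(all ⊤)  OUT={c:1, e:-2; rest ⊤}
  B2:  IN={c:1, e:-2; rest ⊤}  OUT={c:1, e:-2; rest ⊤}
  B3:  IN={c:1, e:-2; rest ⊤}  OUT={c:1, e:-2, f:-1; rest ⊤}
  B4:  IN={c:1, e:-2, f:-1; rest ⊤}  OUT={b:-3, c:1, d:-1, e:-2, f:-2; rest ⊤}
  B5:  IN={b:-3, c:1, d:-1, e:-2, f:-2; rest ⊤}  OUT={b:-3, c:1, d:-1, e:-2, f:-2; rest ⊤}
  B6:  IN={b:-3, c:1, d:-1, e:-2, f:-2; rest ⊤}  OUT={b:-2, c:1, d:-2, e:-2, f:-2; rest ⊤}
  B7:  IN={b:-2, c:1, d:-2, e:-2, f:-2; rest ⊤}  OUT={b:-2, c:1, d:-4, e:-2, f:-2; rest ⊤}

Merge at B6: IN[B6] = OUT[B5] = {a: ⊤, b: -3, c: 1, d: -1, e: -2, f: -2}
Applying B6's transfer function to that IN value gives OUT[B6] (row B6 above).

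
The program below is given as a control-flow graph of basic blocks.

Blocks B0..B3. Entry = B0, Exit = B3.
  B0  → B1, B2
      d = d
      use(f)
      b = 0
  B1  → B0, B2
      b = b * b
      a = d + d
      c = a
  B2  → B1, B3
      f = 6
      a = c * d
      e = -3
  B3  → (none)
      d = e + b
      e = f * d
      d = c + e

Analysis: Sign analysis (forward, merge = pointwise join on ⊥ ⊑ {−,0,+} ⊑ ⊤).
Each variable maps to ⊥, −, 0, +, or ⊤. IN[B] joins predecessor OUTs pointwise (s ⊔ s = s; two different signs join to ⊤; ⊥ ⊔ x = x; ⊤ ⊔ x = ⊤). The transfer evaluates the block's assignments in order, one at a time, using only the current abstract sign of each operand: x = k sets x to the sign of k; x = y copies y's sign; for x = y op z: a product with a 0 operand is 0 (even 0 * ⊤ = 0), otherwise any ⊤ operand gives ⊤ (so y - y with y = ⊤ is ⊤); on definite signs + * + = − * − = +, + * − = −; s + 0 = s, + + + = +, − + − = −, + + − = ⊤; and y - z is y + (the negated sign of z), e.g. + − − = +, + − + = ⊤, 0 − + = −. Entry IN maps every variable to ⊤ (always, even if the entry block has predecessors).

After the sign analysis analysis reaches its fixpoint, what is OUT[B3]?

Per-block solution:
  B0:  IN=(all ⊤)  OUT={b:0; rest ⊤}
  B1:  IN={b:0; rest ⊤}  OUT={b:0; rest ⊤}
  B2:  IN={b:0; rest ⊤}  OUT={b:0, e:-, f:+; rest ⊤}
  B3:  IN={b:0, e:-, f:+; rest ⊤}  OUT={b:0, e:-, f:+; rest ⊤}

Merge at B3: IN[B3] = OUT[B2] = {a: ⊤, b: 0, c: ⊤, d: ⊤, e: -, f: +}
Applying B3's transfer function to that IN value gives OUT[B3] (row B3 above).

Answer: {a: ⊤, b: 0, c: ⊤, d: ⊤, e: -, f: +}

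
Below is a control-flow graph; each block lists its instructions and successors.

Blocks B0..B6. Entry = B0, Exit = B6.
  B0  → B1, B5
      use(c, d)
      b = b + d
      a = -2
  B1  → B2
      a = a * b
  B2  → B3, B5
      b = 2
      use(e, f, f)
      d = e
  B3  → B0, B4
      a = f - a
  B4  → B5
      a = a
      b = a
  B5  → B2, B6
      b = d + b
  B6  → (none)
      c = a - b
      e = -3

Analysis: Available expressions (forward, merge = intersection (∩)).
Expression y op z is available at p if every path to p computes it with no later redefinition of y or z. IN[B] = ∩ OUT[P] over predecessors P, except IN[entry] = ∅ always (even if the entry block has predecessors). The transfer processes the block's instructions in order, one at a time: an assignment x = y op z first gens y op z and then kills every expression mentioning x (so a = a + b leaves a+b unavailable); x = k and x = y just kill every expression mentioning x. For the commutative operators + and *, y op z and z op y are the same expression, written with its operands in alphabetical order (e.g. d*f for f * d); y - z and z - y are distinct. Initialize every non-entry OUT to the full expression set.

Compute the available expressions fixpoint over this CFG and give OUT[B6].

Converged values:
  B0:  IN={}  OUT={}
  B1:  IN={}  OUT={}
  B2:  IN={}  OUT={}
  B3:  IN={}  OUT={}
  B4:  IN={}  OUT={}
  B5:  IN={}  OUT={}
  B6:  IN={}  OUT={a-b}

Merge at B6: IN[B6] = OUT[B5] = {}
Applying B6's transfer function to that IN value gives OUT[B6] (row B6 above).

Answer: {a-b}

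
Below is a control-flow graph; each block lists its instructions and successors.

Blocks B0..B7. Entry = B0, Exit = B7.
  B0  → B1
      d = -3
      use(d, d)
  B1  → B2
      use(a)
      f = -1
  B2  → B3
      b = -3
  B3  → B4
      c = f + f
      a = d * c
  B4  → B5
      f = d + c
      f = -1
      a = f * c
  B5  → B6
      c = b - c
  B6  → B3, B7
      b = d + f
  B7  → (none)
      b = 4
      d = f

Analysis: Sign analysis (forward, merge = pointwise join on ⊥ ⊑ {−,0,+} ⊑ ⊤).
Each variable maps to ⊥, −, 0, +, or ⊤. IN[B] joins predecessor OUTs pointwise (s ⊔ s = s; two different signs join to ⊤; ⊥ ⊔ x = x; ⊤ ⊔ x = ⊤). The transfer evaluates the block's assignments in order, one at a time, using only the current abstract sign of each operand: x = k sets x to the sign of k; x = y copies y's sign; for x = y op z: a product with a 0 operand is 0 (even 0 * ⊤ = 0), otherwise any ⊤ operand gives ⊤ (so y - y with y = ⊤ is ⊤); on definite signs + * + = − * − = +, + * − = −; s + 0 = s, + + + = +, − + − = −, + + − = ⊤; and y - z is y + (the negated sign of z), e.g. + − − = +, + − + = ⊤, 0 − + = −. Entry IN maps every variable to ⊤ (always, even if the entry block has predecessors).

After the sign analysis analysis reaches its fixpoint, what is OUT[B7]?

Answer: {a: +, b: +, c: ⊤, d: -, e: ⊤, f: -}

Derivation:
Fixpoint table:
  B0:   IN=(all ⊤)   OUT={d:-; rest ⊤}
  B1:   IN={d:-; rest ⊤}   OUT={d:-, f:-; rest ⊤}
  B2:   IN={d:-, f:-; rest ⊤}   OUT={b:-, d:-, f:-; rest ⊤}
  B3:   IN={b:-, d:-, f:-; rest ⊤}   OUT={a:+, b:-, c:-, d:-, f:-; rest ⊤}
  B4:   IN={a:+, b:-, c:-, d:-, f:-; rest ⊤}   OUT={a:+, b:-, c:-, d:-, f:-; rest ⊤}
  B5:   IN={a:+, b:-, c:-, d:-, f:-; rest ⊤}   OUT={a:+, b:-, d:-, f:-; rest ⊤}
  B6:   IN={a:+, b:-, d:-, f:-; rest ⊤}   OUT={a:+, b:-, d:-, f:-; rest ⊤}
  B7:   IN={a:+, b:-, d:-, f:-; rest ⊤}   OUT={a:+, b:+, d:-, f:-; rest ⊤}

Merge at B7: IN[B7] = OUT[B6] = {a: +, b: -, c: ⊤, d: -, e: ⊤, f: -}
Applying B7's transfer function to that IN value gives OUT[B7] (row B7 above).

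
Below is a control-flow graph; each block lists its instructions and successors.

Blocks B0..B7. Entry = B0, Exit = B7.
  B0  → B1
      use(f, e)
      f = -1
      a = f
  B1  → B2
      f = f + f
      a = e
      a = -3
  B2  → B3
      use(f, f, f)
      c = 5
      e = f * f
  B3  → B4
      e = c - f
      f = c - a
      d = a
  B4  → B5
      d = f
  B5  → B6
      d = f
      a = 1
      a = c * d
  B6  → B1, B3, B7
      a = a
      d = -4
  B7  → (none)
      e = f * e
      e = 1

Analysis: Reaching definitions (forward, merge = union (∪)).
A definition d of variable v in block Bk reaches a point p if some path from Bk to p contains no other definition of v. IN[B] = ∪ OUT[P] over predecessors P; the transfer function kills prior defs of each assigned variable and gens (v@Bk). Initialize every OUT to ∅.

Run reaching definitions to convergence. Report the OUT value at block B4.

Answer: {a@B1, a@B6, c@B2, d@B4, e@B3, f@B3}

Derivation:
Per-block solution:
  B0:   IN={}   OUT={a@B0, f@B0}
  B1:   IN={a@B0, a@B6, c@B2, d@B6, e@B3, f@B0, f@B3}   OUT={a@B1, c@B2, d@B6, e@B3, f@B1}
  B2:   IN={a@B1, c@B2, d@B6, e@B3, f@B1}   OUT={a@B1, c@B2, d@B6, e@B2, f@B1}
  B3:   IN={a@B1, a@B6, c@B2, d@B6, e@B2, e@B3, f@B1, f@B3}   OUT={a@B1, a@B6, c@B2, d@B3, e@B3, f@B3}
  B4:   IN={a@B1, a@B6, c@B2, d@B3, e@B3, f@B3}   OUT={a@B1, a@B6, c@B2, d@B4, e@B3, f@B3}
  B5:   IN={a@B1, a@B6, c@B2, d@B4, e@B3, f@B3}   OUT={a@B5, c@B2, d@B5, e@B3, f@B3}
  B6:   IN={a@B5, c@B2, d@B5, e@B3, f@B3}   OUT={a@B6, c@B2, d@B6, e@B3, f@B3}
  B7:   IN={a@B6, c@B2, d@B6, e@B3, f@B3}   OUT={a@B6, c@B2, d@B6, e@B7, f@B3}

Merge at B4: IN[B4] = OUT[B3] = {a@B1, a@B6, c@B2, d@B3, e@B3, f@B3}
Applying B4's transfer function to that IN value gives OUT[B4] (row B4 above).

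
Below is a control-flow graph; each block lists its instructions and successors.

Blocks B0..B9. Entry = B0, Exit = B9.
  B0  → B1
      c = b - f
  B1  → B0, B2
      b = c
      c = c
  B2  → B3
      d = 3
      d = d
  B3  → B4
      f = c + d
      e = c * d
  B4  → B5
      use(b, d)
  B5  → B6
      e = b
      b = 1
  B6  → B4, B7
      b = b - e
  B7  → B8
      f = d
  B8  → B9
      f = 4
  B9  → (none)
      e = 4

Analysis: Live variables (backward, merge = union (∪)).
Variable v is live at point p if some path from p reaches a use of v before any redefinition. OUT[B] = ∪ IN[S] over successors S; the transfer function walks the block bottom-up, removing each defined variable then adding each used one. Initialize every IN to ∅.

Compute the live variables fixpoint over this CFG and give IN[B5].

Fixpoint table:
  B0:  IN={b, f}  OUT={c, f}
  B1:  IN={c, f}  OUT={b, c, f}
  B2:  IN={b, c}  OUT={b, c, d}
  B3:  IN={b, c, d}  OUT={b, d}
  B4:  IN={b, d}  OUT={b, d}
  B5:  IN={b, d}  OUT={b, d, e}
  B6:  IN={b, d, e}  OUT={b, d}
  B7:  IN={d}  OUT={}
  B8:  IN={}  OUT={}
  B9:  IN={}  OUT={}

Merge at B5: OUT[B5] = IN[B6] = {b, d, e}
Applying B5's transfer function to that OUT value gives IN[B5] (row B5 above).

Answer: {b, d}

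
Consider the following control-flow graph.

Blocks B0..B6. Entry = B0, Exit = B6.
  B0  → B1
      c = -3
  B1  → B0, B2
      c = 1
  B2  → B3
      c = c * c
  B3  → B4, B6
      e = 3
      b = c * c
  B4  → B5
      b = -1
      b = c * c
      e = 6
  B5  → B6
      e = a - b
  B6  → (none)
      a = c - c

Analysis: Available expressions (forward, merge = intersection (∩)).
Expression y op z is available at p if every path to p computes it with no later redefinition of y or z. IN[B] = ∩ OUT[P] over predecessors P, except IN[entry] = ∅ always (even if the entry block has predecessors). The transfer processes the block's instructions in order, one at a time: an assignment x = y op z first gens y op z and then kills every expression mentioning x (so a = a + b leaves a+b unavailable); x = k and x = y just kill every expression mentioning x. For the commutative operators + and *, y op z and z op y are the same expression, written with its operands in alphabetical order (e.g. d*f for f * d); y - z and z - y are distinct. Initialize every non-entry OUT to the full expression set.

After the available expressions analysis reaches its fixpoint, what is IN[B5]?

Fixpoint table:
  B0:   IN={}   OUT={}
  B1:   IN={}   OUT={}
  B2:   IN={}   OUT={}
  B3:   IN={}   OUT={c*c}
  B4:   IN={c*c}   OUT={c*c}
  B5:   IN={c*c}   OUT={a-b, c*c}
  B6:   IN={c*c}   OUT={c*c, c-c}

Merge at B5: IN[B5] = OUT[B4] = {c*c}

Answer: {c*c}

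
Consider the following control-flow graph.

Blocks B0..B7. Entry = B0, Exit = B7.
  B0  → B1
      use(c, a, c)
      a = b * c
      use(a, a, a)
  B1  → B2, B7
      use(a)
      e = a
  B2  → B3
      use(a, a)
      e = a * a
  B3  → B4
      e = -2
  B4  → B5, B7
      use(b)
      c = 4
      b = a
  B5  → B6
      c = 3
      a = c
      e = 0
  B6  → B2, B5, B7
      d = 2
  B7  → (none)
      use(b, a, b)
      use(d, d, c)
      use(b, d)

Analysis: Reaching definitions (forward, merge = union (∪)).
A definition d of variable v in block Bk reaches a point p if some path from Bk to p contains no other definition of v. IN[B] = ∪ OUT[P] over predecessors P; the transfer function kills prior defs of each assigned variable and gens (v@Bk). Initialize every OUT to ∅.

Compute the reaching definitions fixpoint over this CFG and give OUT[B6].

Answer: {a@B5, b@B4, c@B5, d@B6, e@B5}

Trace:
Fixpoint table:
  B0: | IN={} | OUT={a@B0}
  B1: | IN={a@B0} | OUT={a@B0, e@B1}
  B2: | IN={a@B0, a@B5, b@B4, c@B5, d@B6, e@B1, e@B5} | OUT={a@B0, a@B5, b@B4, c@B5, d@B6, e@B2}
  B3: | IN={a@B0, a@B5, b@B4, c@B5, d@B6, e@B2} | OUT={a@B0, a@B5, b@B4, c@B5, d@B6, e@B3}
  B4: | IN={a@B0, a@B5, b@B4, c@B5, d@B6, e@B3} | OUT={a@B0, a@B5, b@B4, c@B4, d@B6, e@B3}
  B5: | IN={a@B0, a@B5, b@B4, c@B4, c@B5, d@B6, e@B3, e@B5} | OUT={a@B5, b@B4, c@B5, d@B6, e@B5}
  B6: | IN={a@B5, b@B4, c@B5, d@B6, e@B5} | OUT={a@B5, b@B4, c@B5, d@B6, e@B5}
  B7: | IN={a@B0, a@B5, b@B4, c@B4, c@B5, d@B6, e@B1, e@B3, e@B5} | OUT={a@B0, a@B5, b@B4, c@B4, c@B5, d@B6, e@B1, e@B3, e@B5}

Merge at B6: IN[B6] = OUT[B5] = {a@B5, b@B4, c@B5, d@B6, e@B5}
Applying B6's transfer function to that IN value gives OUT[B6] (row B6 above).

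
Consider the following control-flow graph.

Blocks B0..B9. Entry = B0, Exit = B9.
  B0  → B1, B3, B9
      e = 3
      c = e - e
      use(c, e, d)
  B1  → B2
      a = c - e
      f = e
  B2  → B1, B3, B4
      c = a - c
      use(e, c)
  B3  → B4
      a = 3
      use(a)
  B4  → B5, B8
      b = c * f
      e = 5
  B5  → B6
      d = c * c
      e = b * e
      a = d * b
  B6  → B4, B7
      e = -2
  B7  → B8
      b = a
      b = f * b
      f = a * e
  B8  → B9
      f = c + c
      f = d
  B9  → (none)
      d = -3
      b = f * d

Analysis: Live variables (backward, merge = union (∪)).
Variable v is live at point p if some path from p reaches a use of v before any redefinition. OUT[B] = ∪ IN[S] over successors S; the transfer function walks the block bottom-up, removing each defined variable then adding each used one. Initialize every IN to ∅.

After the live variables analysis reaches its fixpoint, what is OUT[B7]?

Converged values:
  B0:  IN={d, f}  OUT={c, d, e, f}
  B1:  IN={c, d, e}  OUT={a, c, d, e, f}
  B2:  IN={a, c, d, e, f}  OUT={c, d, e, f}
  B3:  IN={c, d, f}  OUT={c, d, f}
  B4:  IN={c, d, f}  OUT={b, c, d, e, f}
  B5:  IN={b, c, e, f}  OUT={a, c, d, f}
  B6:  IN={a, c, d, f}  OUT={a, c, d, e, f}
  B7:  IN={a, c, d, e, f}  OUT={c, d}
  B8:  IN={c, d}  OUT={f}
  B9:  IN={f}  OUT={}

Merge at B7: OUT[B7] = IN[B8] = {c, d}

Answer: {c, d}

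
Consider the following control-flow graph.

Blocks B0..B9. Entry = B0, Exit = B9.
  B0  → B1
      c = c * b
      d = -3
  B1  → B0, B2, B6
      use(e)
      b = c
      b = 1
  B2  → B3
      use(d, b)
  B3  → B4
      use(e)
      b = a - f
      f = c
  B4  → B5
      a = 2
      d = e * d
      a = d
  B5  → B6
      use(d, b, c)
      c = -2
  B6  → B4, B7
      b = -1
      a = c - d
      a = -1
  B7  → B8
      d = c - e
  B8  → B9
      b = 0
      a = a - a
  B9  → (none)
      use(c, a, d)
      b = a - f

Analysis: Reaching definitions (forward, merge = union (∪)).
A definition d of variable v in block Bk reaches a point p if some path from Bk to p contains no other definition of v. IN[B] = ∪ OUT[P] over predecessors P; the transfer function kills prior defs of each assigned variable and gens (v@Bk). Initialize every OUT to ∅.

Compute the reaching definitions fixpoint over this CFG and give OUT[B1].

Answer: {b@B1, c@B0, d@B0}

Working:
Fixpoint table:
  B0:  IN={b@B1, c@B0, d@B0}  OUT={b@B1, c@B0, d@B0}
  B1:  IN={b@B1, c@B0, d@B0}  OUT={b@B1, c@B0, d@B0}
  B2:  IN={b@B1, c@B0, d@B0}  OUT={b@B1, c@B0, d@B0}
  B3:  IN={b@B1, c@B0, d@B0}  OUT={b@B3, c@B0, d@B0, f@B3}
  B4:  IN={a@B6, b@B3, b@B6, c@B0, c@B5, d@B0, d@B4, f@B3}  OUT={a@B4, b@B3, b@B6, c@B0, c@B5, d@B4, f@B3}
  B5:  IN={a@B4, b@B3, b@B6, c@B0, c@B5, d@B4, f@B3}  OUT={a@B4, b@B3, b@B6, c@B5, d@B4, f@B3}
  B6:  IN={a@B4, b@B1, b@B3, b@B6, c@B0, c@B5, d@B0, d@B4, f@B3}  OUT={a@B6, b@B6, c@B0, c@B5, d@B0, d@B4, f@B3}
  B7:  IN={a@B6, b@B6, c@B0, c@B5, d@B0, d@B4, f@B3}  OUT={a@B6, b@B6, c@B0, c@B5, d@B7, f@B3}
  B8:  IN={a@B6, b@B6, c@B0, c@B5, d@B7, f@B3}  OUT={a@B8, b@B8, c@B0, c@B5, d@B7, f@B3}
  B9:  IN={a@B8, b@B8, c@B0, c@B5, d@B7, f@B3}  OUT={a@B8, b@B9, c@B0, c@B5, d@B7, f@B3}

Merge at B1: IN[B1] = OUT[B0] = {b@B1, c@B0, d@B0}
Applying B1's transfer function to that IN value gives OUT[B1] (row B1 above).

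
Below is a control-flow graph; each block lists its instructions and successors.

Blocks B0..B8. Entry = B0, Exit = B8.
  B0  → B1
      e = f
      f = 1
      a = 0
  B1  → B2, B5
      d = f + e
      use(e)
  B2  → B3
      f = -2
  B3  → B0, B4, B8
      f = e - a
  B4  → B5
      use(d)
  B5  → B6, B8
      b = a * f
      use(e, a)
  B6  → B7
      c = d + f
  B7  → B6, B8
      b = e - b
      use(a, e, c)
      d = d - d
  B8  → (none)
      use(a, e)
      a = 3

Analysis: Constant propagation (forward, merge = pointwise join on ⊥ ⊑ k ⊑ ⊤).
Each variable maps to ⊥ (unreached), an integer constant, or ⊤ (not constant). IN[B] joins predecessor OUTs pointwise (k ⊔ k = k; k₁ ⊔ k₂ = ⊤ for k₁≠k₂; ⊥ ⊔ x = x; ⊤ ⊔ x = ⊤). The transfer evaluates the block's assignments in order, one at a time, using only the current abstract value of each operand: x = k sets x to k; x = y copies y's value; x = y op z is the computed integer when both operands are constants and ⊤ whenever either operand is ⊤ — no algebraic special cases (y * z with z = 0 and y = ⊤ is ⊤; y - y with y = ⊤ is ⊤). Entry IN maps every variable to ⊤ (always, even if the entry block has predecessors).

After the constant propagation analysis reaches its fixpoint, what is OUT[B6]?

Answer: {a: 0, b: ⊤, c: ⊤, d: ⊤, e: ⊤, f: ⊤}

Working:
Converged values:
  B0:   IN=(all ⊤)   OUT={a:0, f:1; rest ⊤}
  B1:   IN={a:0, f:1; rest ⊤}   OUT={a:0, f:1; rest ⊤}
  B2:   IN={a:0, f:1; rest ⊤}   OUT={a:0, f:-2; rest ⊤}
  B3:   IN={a:0, f:-2; rest ⊤}   OUT={a:0; rest ⊤}
  B4:   IN={a:0; rest ⊤}   OUT={a:0; rest ⊤}
  B5:   IN={a:0; rest ⊤}   OUT={a:0; rest ⊤}
  B6:   IN={a:0; rest ⊤}   OUT={a:0; rest ⊤}
  B7:   IN={a:0; rest ⊤}   OUT={a:0; rest ⊤}
  B8:   IN={a:0; rest ⊤}   OUT={a:3; rest ⊤}

Merge at B6: IN[B6] = OUT[B5] ⊔ OUT[B7] = {a: 0, b: ⊤, c: ⊤, d: ⊤, e: ⊤, f: ⊤}
Applying B6's transfer function to that IN value gives OUT[B6] (row B6 above).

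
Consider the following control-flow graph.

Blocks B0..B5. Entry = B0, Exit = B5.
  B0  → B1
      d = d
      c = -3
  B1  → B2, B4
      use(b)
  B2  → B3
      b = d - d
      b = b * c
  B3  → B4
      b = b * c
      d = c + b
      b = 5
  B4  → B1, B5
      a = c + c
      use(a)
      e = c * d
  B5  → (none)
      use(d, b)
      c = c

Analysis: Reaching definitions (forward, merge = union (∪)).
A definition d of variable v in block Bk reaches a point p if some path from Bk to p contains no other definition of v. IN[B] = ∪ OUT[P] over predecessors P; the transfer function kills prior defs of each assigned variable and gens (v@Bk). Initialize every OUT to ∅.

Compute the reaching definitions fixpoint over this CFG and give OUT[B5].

Fixpoint table:
  B0: | IN={} | OUT={c@B0, d@B0}
  B1: | IN={a@B4, b@B3, c@B0, d@B0, d@B3, e@B4} | OUT={a@B4, b@B3, c@B0, d@B0, d@B3, e@B4}
  B2: | IN={a@B4, b@B3, c@B0, d@B0, d@B3, e@B4} | OUT={a@B4, b@B2, c@B0, d@B0, d@B3, e@B4}
  B3: | IN={a@B4, b@B2, c@B0, d@B0, d@B3, e@B4} | OUT={a@B4, b@B3, c@B0, d@B3, e@B4}
  B4: | IN={a@B4, b@B3, c@B0, d@B0, d@B3, e@B4} | OUT={a@B4, b@B3, c@B0, d@B0, d@B3, e@B4}
  B5: | IN={a@B4, b@B3, c@B0, d@B0, d@B3, e@B4} | OUT={a@B4, b@B3, c@B5, d@B0, d@B3, e@B4}

Merge at B5: IN[B5] = OUT[B4] = {a@B4, b@B3, c@B0, d@B0, d@B3, e@B4}
Applying B5's transfer function to that IN value gives OUT[B5] (row B5 above).

Answer: {a@B4, b@B3, c@B5, d@B0, d@B3, e@B4}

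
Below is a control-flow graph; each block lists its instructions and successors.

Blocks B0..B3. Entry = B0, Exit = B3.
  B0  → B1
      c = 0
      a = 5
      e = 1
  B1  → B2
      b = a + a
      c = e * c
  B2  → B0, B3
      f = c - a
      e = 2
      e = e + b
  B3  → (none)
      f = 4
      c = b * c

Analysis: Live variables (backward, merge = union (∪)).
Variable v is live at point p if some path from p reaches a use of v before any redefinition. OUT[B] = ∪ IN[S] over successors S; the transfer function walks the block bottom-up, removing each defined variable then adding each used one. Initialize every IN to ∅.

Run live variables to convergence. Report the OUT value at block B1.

Fixpoint table:
  B0:   IN={}   OUT={a, c, e}
  B1:   IN={a, c, e}   OUT={a, b, c}
  B2:   IN={a, b, c}   OUT={b, c}
  B3:   IN={b, c}   OUT={}

Merge at B1: OUT[B1] = IN[B2] = {a, b, c}

Answer: {a, b, c}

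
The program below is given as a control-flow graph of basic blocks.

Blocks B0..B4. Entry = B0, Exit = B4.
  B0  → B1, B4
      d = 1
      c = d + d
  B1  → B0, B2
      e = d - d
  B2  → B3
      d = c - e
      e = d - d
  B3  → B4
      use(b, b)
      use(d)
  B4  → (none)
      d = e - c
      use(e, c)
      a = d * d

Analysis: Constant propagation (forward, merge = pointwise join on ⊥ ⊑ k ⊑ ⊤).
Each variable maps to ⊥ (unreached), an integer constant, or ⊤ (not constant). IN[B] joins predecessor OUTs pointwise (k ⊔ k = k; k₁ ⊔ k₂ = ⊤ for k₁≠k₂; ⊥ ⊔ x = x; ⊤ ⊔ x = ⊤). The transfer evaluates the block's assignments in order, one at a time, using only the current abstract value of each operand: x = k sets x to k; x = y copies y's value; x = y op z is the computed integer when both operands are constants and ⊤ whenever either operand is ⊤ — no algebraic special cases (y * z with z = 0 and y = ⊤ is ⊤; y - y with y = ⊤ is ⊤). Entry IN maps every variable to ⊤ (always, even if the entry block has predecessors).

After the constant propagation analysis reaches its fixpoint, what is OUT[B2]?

Answer: {a: ⊤, b: ⊤, c: 2, d: 2, e: 0, f: ⊤}

Working:
Per-block solution:
  B0:   IN=(all ⊤)   OUT={c:2, d:1; rest ⊤}
  B1:   IN={c:2, d:1; rest ⊤}   OUT={c:2, d:1, e:0; rest ⊤}
  B2:   IN={c:2, d:1, e:0; rest ⊤}   OUT={c:2, d:2, e:0; rest ⊤}
  B3:   IN={c:2, d:2, e:0; rest ⊤}   OUT={c:2, d:2, e:0; rest ⊤}
  B4:   IN={c:2; rest ⊤}   OUT={c:2; rest ⊤}

Merge at B2: IN[B2] = OUT[B1] = {a: ⊤, b: ⊤, c: 2, d: 1, e: 0, f: ⊤}
Applying B2's transfer function to that IN value gives OUT[B2] (row B2 above).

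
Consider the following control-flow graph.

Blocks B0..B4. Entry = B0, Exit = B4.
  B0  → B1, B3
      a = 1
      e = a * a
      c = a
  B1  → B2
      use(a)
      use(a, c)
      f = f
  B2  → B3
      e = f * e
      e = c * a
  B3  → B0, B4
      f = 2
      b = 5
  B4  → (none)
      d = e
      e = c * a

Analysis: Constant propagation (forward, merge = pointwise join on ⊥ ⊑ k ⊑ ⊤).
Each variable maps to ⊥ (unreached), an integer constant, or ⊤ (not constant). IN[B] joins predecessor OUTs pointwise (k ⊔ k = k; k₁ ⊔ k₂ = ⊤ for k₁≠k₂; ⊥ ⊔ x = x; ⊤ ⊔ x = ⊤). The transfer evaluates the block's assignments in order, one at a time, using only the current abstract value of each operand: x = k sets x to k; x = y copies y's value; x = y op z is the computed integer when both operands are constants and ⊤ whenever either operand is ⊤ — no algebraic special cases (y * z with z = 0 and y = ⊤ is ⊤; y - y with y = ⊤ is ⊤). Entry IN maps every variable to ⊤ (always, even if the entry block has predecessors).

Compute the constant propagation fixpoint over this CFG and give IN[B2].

Converged values:
  B0: | IN=(all ⊤) | OUT={a:1, c:1, e:1; rest ⊤}
  B1: | IN={a:1, c:1, e:1; rest ⊤} | OUT={a:1, c:1, e:1; rest ⊤}
  B2: | IN={a:1, c:1, e:1; rest ⊤} | OUT={a:1, c:1, e:1; rest ⊤}
  B3: | IN={a:1, c:1, e:1; rest ⊤} | OUT={a:1, b:5, c:1, e:1, f:2; rest ⊤}
  B4: | IN={a:1, b:5, c:1, e:1, f:2; rest ⊤} | OUT={a:1, b:5, c:1, d:1, e:1, f:2; rest ⊤}

Merge at B2: IN[B2] = OUT[B1] = {a: 1, b: ⊤, c: 1, d: ⊤, e: 1, f: ⊤}

Answer: {a: 1, b: ⊤, c: 1, d: ⊤, e: 1, f: ⊤}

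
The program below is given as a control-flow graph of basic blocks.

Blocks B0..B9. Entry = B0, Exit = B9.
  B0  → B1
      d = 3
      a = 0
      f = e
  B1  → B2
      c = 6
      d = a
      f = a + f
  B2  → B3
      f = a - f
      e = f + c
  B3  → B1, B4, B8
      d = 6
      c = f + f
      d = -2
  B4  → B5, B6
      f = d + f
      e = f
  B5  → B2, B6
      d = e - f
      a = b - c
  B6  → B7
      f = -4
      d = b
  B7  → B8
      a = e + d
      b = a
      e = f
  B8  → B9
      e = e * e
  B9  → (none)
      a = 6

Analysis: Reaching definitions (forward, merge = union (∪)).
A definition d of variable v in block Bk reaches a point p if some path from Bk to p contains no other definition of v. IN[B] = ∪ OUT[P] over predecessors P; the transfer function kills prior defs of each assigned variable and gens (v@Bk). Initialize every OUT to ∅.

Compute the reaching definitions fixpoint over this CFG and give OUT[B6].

Answer: {a@B0, a@B5, c@B3, d@B6, e@B4, f@B6}

Derivation:
Converged values:
  B0:  IN={}  OUT={a@B0, d@B0, f@B0}
  B1:  IN={a@B0, a@B5, c@B3, d@B0, d@B3, e@B2, f@B0, f@B2}  OUT={a@B0, a@B5, c@B1, d@B1, e@B2, f@B1}
  B2:  IN={a@B0, a@B5, c@B1, c@B3, d@B1, d@B5, e@B2, e@B4, f@B1, f@B4}  OUT={a@B0, a@B5, c@B1, c@B3, d@B1, d@B5, e@B2, f@B2}
  B3:  IN={a@B0, a@B5, c@B1, c@B3, d@B1, d@B5, e@B2, f@B2}  OUT={a@B0, a@B5, c@B3, d@B3, e@B2, f@B2}
  B4:  IN={a@B0, a@B5, c@B3, d@B3, e@B2, f@B2}  OUT={a@B0, a@B5, c@B3, d@B3, e@B4, f@B4}
  B5:  IN={a@B0, a@B5, c@B3, d@B3, e@B4, f@B4}  OUT={a@B5, c@B3, d@B5, e@B4, f@B4}
  B6:  IN={a@B0, a@B5, c@B3, d@B3, d@B5, e@B4, f@B4}  OUT={a@B0, a@B5, c@B3, d@B6, e@B4, f@B6}
  B7:  IN={a@B0, a@B5, c@B3, d@B6, e@B4, f@B6}  OUT={a@B7, b@B7, c@B3, d@B6, e@B7, f@B6}
  B8:  IN={a@B0, a@B5, a@B7, b@B7, c@B3, d@B3, d@B6, e@B2, e@B7, f@B2, f@B6}  OUT={a@B0, a@B5, a@B7, b@B7, c@B3, d@B3, d@B6, e@B8, f@B2, f@B6}
  B9:  IN={a@B0, a@B5, a@B7, b@B7, c@B3, d@B3, d@B6, e@B8, f@B2, f@B6}  OUT={a@B9, b@B7, c@B3, d@B3, d@B6, e@B8, f@B2, f@B6}

Merge at B6: IN[B6] = OUT[B4] ⊔ OUT[B5] = {a@B0, a@B5, c@B3, d@B3, d@B5, e@B4, f@B4}
Applying B6's transfer function to that IN value gives OUT[B6] (row B6 above).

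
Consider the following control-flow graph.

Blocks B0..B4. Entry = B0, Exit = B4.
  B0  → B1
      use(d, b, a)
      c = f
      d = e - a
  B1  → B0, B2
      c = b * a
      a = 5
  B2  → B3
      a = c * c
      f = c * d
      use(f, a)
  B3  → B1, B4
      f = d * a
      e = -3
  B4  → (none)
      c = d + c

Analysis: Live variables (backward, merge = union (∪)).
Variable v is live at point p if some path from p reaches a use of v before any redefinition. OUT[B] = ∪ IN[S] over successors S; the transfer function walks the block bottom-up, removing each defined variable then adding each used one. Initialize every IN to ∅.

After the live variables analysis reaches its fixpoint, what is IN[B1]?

Answer: {a, b, d, e, f}

Derivation:
Converged values:
  B0:   IN={a, b, d, e, f}   OUT={a, b, d, e, f}
  B1:   IN={a, b, d, e, f}   OUT={a, b, c, d, e, f}
  B2:   IN={b, c, d}   OUT={a, b, c, d}
  B3:   IN={a, b, c, d}   OUT={a, b, c, d, e, f}
  B4:   IN={c, d}   OUT={}

Merge at B1: OUT[B1] = IN[B0] ⊔ IN[B2] = {a, b, c, d, e, f}
Applying B1's transfer function to that OUT value gives IN[B1] (row B1 above).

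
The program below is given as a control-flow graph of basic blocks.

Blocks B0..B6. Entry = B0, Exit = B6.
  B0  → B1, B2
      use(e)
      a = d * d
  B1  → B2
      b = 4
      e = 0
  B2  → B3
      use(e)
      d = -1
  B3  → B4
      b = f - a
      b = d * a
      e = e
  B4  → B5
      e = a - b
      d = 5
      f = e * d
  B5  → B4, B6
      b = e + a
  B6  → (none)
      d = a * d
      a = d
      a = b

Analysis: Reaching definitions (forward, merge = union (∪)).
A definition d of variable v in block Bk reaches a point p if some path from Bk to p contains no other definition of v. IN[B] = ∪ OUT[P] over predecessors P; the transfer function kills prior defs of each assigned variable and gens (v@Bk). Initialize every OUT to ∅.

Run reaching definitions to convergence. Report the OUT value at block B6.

Answer: {a@B6, b@B5, d@B6, e@B4, f@B4}

Trace:
Per-block solution:
  B0:   IN={}   OUT={a@B0}
  B1:   IN={a@B0}   OUT={a@B0, b@B1, e@B1}
  B2:   IN={a@B0, b@B1, e@B1}   OUT={a@B0, b@B1, d@B2, e@B1}
  B3:   IN={a@B0, b@B1, d@B2, e@B1}   OUT={a@B0, b@B3, d@B2, e@B3}
  B4:   IN={a@B0, b@B3, b@B5, d@B2, d@B4, e@B3, e@B4, f@B4}   OUT={a@B0, b@B3, b@B5, d@B4, e@B4, f@B4}
  B5:   IN={a@B0, b@B3, b@B5, d@B4, e@B4, f@B4}   OUT={a@B0, b@B5, d@B4, e@B4, f@B4}
  B6:   IN={a@B0, b@B5, d@B4, e@B4, f@B4}   OUT={a@B6, b@B5, d@B6, e@B4, f@B4}

Merge at B6: IN[B6] = OUT[B5] = {a@B0, b@B5, d@B4, e@B4, f@B4}
Applying B6's transfer function to that IN value gives OUT[B6] (row B6 above).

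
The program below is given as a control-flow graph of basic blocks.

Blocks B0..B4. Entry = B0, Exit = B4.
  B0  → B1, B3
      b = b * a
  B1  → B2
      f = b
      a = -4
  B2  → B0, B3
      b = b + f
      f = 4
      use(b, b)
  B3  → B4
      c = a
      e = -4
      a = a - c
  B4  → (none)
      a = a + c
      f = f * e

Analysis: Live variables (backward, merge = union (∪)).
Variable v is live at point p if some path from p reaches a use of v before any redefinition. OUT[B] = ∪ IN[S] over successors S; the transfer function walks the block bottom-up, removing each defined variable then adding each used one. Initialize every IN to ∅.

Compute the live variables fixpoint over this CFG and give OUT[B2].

Answer: {a, b, f}

Trace:
Per-block solution:
  B0: | IN={a, b, f} | OUT={a, b, f}
  B1: | IN={b} | OUT={a, b, f}
  B2: | IN={a, b, f} | OUT={a, b, f}
  B3: | IN={a, f} | OUT={a, c, e, f}
  B4: | IN={a, c, e, f} | OUT={}

Merge at B2: OUT[B2] = IN[B0] ⊔ IN[B3] = {a, b, f}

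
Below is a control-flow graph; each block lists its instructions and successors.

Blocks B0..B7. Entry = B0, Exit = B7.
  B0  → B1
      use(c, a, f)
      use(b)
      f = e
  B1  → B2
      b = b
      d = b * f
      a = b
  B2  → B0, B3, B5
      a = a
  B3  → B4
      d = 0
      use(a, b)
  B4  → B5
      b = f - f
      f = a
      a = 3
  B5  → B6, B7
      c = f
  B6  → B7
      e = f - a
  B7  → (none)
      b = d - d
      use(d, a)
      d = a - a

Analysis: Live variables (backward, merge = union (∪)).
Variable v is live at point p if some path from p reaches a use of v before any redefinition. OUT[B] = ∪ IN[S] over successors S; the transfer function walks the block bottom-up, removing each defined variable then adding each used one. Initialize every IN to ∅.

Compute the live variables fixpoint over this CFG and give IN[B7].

Answer: {a, d}

Derivation:
Converged values:
  B0:   IN={a, b, c, e, f}   OUT={b, c, e, f}
  B1:   IN={b, c, e, f}   OUT={a, b, c, d, e, f}
  B2:   IN={a, b, c, d, e, f}   OUT={a, b, c, d, e, f}
  B3:   IN={a, b, f}   OUT={a, d, f}
  B4:   IN={a, d, f}   OUT={a, d, f}
  B5:   IN={a, d, f}   OUT={a, d, f}
  B6:   IN={a, d, f}   OUT={a, d}
  B7:   IN={a, d}   OUT={}

B7 is the boundary node: OUT[B7] = {}
Applying B7's transfer function to that OUT value gives IN[B7] (row B7 above).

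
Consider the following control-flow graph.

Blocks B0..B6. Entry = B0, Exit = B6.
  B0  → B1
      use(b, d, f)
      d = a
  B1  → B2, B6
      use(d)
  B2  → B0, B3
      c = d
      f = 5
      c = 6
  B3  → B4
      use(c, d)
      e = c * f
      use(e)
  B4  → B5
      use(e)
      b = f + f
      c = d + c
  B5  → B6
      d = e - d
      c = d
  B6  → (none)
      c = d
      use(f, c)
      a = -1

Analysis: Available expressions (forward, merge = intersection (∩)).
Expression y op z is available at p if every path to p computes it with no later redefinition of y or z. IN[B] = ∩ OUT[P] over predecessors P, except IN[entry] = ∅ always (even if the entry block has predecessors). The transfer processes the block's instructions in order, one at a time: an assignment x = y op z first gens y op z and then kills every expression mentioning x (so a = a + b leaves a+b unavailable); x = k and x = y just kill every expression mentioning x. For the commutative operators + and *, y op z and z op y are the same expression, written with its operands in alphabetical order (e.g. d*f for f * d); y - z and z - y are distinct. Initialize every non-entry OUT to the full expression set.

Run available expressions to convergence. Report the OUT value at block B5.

Converged values:
  B0:  IN={}  OUT={}
  B1:  IN={}  OUT={}
  B2:  IN={}  OUT={}
  B3:  IN={}  OUT={c*f}
  B4:  IN={c*f}  OUT={f+f}
  B5:  IN={f+f}  OUT={f+f}
  B6:  IN={}  OUT={}

Merge at B5: IN[B5] = OUT[B4] = {f+f}
Applying B5's transfer function to that IN value gives OUT[B5] (row B5 above).

Answer: {f+f}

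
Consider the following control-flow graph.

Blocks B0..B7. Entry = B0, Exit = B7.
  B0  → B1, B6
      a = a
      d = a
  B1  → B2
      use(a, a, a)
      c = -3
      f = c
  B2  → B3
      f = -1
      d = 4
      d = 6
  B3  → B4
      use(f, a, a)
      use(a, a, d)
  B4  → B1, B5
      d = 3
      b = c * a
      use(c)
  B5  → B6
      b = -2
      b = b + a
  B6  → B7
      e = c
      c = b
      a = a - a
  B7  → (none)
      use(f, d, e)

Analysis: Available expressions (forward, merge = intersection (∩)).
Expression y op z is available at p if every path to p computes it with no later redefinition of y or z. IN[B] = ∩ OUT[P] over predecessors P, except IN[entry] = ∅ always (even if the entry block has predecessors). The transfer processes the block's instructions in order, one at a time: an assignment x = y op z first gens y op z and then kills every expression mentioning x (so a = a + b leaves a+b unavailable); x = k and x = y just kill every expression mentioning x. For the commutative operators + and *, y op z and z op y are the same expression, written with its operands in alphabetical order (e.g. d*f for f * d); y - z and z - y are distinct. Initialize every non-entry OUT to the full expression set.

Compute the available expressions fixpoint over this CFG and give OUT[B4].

Answer: {a*c}

Working:
Converged values:
  B0:   IN={}   OUT={}
  B1:   IN={}   OUT={}
  B2:   IN={}   OUT={}
  B3:   IN={}   OUT={}
  B4:   IN={}   OUT={a*c}
  B5:   IN={a*c}   OUT={a*c}
  B6:   IN={}   OUT={}
  B7:   IN={}   OUT={}

Merge at B4: IN[B4] = OUT[B3] = {}
Applying B4's transfer function to that IN value gives OUT[B4] (row B4 above).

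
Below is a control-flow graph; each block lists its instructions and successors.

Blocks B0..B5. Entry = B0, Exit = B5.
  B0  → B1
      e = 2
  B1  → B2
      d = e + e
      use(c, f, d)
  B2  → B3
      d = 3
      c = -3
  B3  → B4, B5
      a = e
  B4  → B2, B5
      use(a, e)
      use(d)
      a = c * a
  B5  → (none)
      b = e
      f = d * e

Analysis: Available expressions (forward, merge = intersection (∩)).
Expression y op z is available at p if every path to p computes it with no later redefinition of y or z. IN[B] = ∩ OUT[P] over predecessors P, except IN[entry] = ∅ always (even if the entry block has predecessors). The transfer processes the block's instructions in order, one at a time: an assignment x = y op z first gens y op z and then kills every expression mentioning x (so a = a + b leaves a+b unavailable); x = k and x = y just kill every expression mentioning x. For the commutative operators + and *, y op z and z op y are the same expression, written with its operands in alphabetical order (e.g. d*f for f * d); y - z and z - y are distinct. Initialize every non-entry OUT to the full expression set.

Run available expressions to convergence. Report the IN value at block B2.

Answer: {e+e}

Derivation:
Per-block solution:
  B0: | IN={} | OUT={}
  B1: | IN={} | OUT={e+e}
  B2: | IN={e+e} | OUT={e+e}
  B3: | IN={e+e} | OUT={e+e}
  B4: | IN={e+e} | OUT={e+e}
  B5: | IN={e+e} | OUT={d*e, e+e}

Merge at B2: IN[B2] = OUT[B1] ∩ OUT[B4] = {e+e}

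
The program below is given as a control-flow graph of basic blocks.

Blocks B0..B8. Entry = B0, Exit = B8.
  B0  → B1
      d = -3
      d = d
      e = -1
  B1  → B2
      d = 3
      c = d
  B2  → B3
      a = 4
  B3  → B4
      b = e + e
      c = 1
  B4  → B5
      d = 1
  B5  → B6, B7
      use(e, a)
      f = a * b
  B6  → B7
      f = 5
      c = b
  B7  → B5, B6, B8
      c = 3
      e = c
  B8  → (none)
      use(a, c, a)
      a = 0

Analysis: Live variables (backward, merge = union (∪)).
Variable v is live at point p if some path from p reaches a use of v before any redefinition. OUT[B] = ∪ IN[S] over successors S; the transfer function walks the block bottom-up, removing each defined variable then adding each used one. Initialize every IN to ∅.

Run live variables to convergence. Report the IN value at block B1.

Converged values:
  B0: | IN={} | OUT={e}
  B1: | IN={e} | OUT={e}
  B2: | IN={e} | OUT={a, e}
  B3: | IN={a, e} | OUT={a, b, e}
  B4: | IN={a, b, e} | OUT={a, b, e}
  B5: | IN={a, b, e} | OUT={a, b}
  B6: | IN={a, b} | OUT={a, b}
  B7: | IN={a, b} | OUT={a, b, c, e}
  B8: | IN={a, c} | OUT={}

Merge at B1: OUT[B1] = IN[B2] = {e}
Applying B1's transfer function to that OUT value gives IN[B1] (row B1 above).

Answer: {e}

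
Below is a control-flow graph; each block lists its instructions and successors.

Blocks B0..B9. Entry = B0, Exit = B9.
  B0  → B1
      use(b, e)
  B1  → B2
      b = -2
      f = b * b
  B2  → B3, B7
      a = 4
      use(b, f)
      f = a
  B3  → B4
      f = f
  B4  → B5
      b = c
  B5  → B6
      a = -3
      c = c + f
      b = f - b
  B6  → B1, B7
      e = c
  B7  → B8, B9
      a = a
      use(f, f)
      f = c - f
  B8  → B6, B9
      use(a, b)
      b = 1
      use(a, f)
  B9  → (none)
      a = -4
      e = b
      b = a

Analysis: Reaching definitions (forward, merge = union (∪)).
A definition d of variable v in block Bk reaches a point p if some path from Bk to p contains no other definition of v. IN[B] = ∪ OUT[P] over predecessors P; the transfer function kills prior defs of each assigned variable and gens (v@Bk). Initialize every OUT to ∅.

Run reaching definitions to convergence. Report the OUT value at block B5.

Answer: {a@B5, b@B5, c@B5, e@B6, f@B3}

Trace:
Per-block solution:
  B0:  IN={}  OUT={}
  B1:  IN={a@B5, a@B7, b@B5, b@B8, c@B5, e@B6, f@B3, f@B7}  OUT={a@B5, a@B7, b@B1, c@B5, e@B6, f@B1}
  B2:  IN={a@B5, a@B7, b@B1, c@B5, e@B6, f@B1}  OUT={a@B2, b@B1, c@B5, e@B6, f@B2}
  B3:  IN={a@B2, b@B1, c@B5, e@B6, f@B2}  OUT={a@B2, b@B1, c@B5, e@B6, f@B3}
  B4:  IN={a@B2, b@B1, c@B5, e@B6, f@B3}  OUT={a@B2, b@B4, c@B5, e@B6, f@B3}
  B5:  IN={a@B2, b@B4, c@B5, e@B6, f@B3}  OUT={a@B5, b@B5, c@B5, e@B6, f@B3}
  B6:  IN={a@B5, a@B7, b@B5, b@B8, c@B5, e@B6, f@B3, f@B7}  OUT={a@B5, a@B7, b@B5, b@B8, c@B5, e@B6, f@B3, f@B7}
  B7:  IN={a@B2, a@B5, a@B7, b@B1, b@B5, b@B8, c@B5, e@B6, f@B2, f@B3, f@B7}  OUT={a@B7, b@B1, b@B5, b@B8, c@B5, e@B6, f@B7}
  B8:  IN={a@B7, b@B1, b@B5, b@B8, c@B5, e@B6, f@B7}  OUT={a@B7, b@B8, c@B5, e@B6, f@B7}
  B9:  IN={a@B7, b@B1, b@B5, b@B8, c@B5, e@B6, f@B7}  OUT={a@B9, b@B9, c@B5, e@B9, f@B7}

Merge at B5: IN[B5] = OUT[B4] = {a@B2, b@B4, c@B5, e@B6, f@B3}
Applying B5's transfer function to that IN value gives OUT[B5] (row B5 above).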